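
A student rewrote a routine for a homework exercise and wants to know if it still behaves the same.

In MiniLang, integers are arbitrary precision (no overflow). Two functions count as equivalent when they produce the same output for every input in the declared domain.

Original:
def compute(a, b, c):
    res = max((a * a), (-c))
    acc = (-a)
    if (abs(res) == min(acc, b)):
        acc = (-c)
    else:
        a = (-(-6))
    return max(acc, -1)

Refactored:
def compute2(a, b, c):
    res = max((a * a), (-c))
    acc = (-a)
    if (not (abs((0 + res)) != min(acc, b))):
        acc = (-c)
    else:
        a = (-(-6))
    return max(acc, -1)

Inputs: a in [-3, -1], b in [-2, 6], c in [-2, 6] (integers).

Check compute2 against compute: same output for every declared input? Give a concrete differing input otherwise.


Behavior is preserved: although boolean connective usage differs; comparison usage differs; constant usage differs; arithmetic usage differs, the outputs never diverge.
As a probe, take a=-2, b=3, c=2: compute runs res becomes 4; next acc becomes 2; next (abs(res) == min(acc, b)) evaluates to false; next a becomes 6; next final value 2; compute2 runs res becomes 4; next acc becomes 2; next (not (abs((0 + res)) != min(acc, b))) evaluates to false; next a becomes 6; next final value 2; both end at 2.
An exhaustive pass over the 243 declared inputs shows identical outputs.
verdict: equivalent


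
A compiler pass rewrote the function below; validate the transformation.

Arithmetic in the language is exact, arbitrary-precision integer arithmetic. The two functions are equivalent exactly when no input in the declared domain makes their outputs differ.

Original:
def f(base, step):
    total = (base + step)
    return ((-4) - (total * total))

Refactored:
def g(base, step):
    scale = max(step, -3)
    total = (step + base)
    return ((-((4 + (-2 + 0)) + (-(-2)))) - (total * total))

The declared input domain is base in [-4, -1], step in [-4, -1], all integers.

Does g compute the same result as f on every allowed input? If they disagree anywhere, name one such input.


Behavior is preserved: although constant usage differs, local variable names differ, arithmetic usage differs, min/max/abs usage differs, statement counts differ, the outputs never diverge.
One worked example (base=-4, step=-4) — f: total becomes -8; next final value -68; g: scale becomes -3; next total becomes -8; next final value -68; agreement on -68.
An exhaustive pass over the 16 declared inputs shows identical outputs.
verdict: equivalent


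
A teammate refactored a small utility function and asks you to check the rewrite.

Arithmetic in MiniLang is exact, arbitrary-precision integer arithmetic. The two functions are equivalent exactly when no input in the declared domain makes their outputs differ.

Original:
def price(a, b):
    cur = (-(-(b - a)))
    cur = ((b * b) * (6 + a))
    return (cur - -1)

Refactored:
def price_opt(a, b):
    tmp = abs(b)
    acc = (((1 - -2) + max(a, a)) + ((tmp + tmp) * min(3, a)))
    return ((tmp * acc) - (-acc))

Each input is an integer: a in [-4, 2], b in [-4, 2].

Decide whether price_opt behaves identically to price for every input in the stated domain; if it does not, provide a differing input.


Try a=-4, b=-4.
price: cur becomes 0; next cur becomes 32; next final value 33
price_opt: tmp becomes 4; next acc becomes -33; next final value -165
33 != -165, so the rewrite changes behavior.
verdict: not equivalent; witness: a=-4, b=-4


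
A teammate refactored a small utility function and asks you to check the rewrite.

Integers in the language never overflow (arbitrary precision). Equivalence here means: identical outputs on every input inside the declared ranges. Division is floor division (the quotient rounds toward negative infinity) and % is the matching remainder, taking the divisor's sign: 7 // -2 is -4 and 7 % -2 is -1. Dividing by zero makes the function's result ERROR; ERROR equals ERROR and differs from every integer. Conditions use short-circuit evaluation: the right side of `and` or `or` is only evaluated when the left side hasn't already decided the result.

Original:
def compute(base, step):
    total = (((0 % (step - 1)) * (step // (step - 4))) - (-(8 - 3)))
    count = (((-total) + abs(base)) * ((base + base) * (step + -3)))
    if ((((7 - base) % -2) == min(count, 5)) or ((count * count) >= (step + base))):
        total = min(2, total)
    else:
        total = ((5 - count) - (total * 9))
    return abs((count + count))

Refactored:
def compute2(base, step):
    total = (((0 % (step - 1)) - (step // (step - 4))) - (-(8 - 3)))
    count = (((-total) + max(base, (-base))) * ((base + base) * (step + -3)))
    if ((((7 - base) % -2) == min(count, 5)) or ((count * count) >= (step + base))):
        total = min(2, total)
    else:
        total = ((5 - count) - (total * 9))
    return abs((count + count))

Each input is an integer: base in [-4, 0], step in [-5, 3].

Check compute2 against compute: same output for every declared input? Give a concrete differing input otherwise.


Take base=-4, step=2.
compute: total becomes 5; next count becomes -8; next ((((7 - base) % -2) == min(count, 5)) or ((count * count) >= (step + base))) evaluates to true; next total becomes 2; next final value 16
compute2: total becomes 6; next count becomes -16; next ((((7 - base) % -2) == min(count, 5)) or ((count * count) >= (step + base))) evaluates to true; next total becomes 2; next final value 32
16 != 32, so the rewrite changes behavior.
verdict: not equivalent; witness: base=-4, step=2


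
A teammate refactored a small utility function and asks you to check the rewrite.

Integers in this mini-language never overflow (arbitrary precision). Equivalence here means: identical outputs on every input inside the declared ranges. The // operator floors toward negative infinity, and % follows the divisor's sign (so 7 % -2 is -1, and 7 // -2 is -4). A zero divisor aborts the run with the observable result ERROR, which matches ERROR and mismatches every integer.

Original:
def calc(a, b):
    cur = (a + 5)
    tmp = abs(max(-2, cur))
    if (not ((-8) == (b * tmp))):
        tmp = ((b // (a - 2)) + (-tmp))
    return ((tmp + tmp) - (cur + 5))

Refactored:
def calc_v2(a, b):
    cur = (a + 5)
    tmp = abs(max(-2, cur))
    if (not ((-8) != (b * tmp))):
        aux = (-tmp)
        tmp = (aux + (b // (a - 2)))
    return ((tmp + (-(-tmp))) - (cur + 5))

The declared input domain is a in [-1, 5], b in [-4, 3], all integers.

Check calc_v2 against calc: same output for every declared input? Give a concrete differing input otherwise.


Evaluate both at a=-1, b=-4.
calc: cur := 4 | tmp := 4 | (not ((-8) == (b * tmp))): true | tmp := -3 | result -15
calc_v2: cur := 4 | tmp := 4 | (not ((-8) != (b * tmp))): false | result -1
-15 != -1, so the rewrite changes behavior.
verdict: not equivalent; witness: a=-1, b=-4


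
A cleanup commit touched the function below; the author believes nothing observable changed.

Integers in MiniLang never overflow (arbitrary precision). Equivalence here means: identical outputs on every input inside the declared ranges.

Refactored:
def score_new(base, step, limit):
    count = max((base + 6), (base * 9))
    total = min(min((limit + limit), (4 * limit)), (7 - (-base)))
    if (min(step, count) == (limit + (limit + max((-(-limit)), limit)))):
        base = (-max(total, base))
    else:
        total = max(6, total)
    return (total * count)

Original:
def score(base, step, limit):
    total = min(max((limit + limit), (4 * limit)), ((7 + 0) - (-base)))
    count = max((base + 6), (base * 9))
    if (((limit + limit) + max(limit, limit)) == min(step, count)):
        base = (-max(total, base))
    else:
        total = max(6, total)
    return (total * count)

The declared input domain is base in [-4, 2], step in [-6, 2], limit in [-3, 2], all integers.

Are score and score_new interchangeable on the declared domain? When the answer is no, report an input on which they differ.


There is a counterexample at base=-4, step=-6, limit=-2: -8 on one side, -16 on the other.
score: total becomes -4; next count becomes 2; next (((limit + limit) + max(limit, limit)) == min(step, count)) evaluates to true; next base becomes 4; next final value -8
score_new: count becomes 2; next total becomes -8; next (min(step, count) == (limit + (limit + max((-(-limit)), limit)))) evaluates to true; next base becomes 4; next final value -16
verdict: not equivalent; witness: base=-4, step=-6, limit=-2


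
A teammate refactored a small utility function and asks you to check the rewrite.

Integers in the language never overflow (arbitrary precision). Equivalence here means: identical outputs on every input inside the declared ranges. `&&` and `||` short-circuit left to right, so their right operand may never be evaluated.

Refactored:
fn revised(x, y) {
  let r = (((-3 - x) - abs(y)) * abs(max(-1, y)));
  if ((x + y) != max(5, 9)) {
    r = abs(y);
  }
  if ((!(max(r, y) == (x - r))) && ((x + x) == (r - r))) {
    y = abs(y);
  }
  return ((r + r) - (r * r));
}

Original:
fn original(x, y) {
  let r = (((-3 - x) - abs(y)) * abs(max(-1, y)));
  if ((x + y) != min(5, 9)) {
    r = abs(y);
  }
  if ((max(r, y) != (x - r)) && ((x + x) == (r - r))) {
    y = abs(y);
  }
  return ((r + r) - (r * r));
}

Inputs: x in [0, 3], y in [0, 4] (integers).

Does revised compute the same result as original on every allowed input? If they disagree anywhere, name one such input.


At x=1, y=4: original gives -1088, revised gives -8.
verdict: not equivalent; witness: x=1, y=4


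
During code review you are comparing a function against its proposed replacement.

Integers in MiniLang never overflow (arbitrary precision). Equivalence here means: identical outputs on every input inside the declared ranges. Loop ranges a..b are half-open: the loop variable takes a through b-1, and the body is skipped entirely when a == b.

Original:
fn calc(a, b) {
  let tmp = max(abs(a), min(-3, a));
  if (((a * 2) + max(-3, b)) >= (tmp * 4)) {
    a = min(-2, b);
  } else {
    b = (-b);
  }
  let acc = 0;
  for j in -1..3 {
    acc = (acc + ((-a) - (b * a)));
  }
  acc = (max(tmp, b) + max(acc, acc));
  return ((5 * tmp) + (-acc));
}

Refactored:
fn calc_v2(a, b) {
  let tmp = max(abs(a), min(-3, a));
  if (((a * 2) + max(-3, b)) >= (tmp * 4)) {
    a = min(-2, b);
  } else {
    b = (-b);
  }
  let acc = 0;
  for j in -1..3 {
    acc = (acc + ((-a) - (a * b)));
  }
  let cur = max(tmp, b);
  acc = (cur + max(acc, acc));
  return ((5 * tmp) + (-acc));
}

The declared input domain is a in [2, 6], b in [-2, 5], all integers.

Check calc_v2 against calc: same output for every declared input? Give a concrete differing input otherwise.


Comparing the listings, the differences include: statement counts differ; local variable names differ.
Spot check at a=6, b=-2 — calc: tmp becomes 6; next (((a * 2) + max(-3, b)) >= (tmp * 4)) evaluates to false; next b becomes 2; next acc becomes 0; next at j=-1:; next acc becomes -18; next at j=0:; next acc becomes -36; next at j=1:; next acc becomes -54; next at j=2:; next acc becomes -72; next acc becomes -66; next final value 96. calc_v2: tmp becomes 6; next (((a * 2) + max(-3, b)) >= (tmp * 4)) evaluates to false; next b becomes 2; next acc becomes 0; next at j=-1:; next acc becomes -18; next at j=0:; next acc becomes -36; next at j=1:; next acc becomes -54; next at j=2:; next acc becomes -72; next cur becomes 6; next acc becomes -66; next final value 96. Both give 96.
Checked all 40 inputs in the declared domain: the outputs agree on every one.
verdict: equivalent


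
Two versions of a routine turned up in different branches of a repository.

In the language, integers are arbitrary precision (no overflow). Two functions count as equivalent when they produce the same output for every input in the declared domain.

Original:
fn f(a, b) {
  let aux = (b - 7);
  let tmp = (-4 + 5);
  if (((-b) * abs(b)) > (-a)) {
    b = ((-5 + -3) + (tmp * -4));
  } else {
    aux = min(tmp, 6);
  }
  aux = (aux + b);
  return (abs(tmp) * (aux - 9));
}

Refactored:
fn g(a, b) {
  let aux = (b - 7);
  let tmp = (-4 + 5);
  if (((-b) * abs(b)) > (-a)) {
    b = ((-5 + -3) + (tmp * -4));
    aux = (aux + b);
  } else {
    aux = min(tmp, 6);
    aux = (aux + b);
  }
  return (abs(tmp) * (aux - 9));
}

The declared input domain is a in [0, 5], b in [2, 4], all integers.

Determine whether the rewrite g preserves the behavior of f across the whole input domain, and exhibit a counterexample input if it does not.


The two versions differ — the changes include statement counts differ; also arithmetic usage differs.
Tracing a=1, b=4: f: aux := -3 | tmp := 1 | (((-b) * abs(b)) > (-a)): false | aux := 1 | aux := 5 | result -4 | g: aux := -3 | tmp := 1 | (((-b) * abs(b)) > (-a)): false | aux := 1 | aux := 5 | result -4 — matching result -4.
Across all 18 domain points the two functions coincide.
verdict: equivalent


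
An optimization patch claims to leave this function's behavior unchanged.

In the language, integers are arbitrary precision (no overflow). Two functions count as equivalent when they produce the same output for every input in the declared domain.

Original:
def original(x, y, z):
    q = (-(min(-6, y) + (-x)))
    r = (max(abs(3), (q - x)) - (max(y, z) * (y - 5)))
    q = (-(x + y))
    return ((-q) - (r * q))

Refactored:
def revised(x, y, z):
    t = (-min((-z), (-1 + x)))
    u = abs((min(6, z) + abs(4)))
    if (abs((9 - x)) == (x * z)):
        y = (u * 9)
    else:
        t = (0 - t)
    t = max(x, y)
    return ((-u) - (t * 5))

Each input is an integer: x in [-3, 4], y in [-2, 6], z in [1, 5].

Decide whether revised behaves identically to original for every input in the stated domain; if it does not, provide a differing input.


These are not equivalent — on x=-3, y=-2, z=1 the outputs split (-70 vs 5).
original: q = 3; r = 13; q = 5; return -70
revised: t = 4; u = 5; (abs((9 - x)) == (x * z)) -> false; t = -4; t = -2; return 5
verdict: not equivalent; witness: x=-3, y=-2, z=1


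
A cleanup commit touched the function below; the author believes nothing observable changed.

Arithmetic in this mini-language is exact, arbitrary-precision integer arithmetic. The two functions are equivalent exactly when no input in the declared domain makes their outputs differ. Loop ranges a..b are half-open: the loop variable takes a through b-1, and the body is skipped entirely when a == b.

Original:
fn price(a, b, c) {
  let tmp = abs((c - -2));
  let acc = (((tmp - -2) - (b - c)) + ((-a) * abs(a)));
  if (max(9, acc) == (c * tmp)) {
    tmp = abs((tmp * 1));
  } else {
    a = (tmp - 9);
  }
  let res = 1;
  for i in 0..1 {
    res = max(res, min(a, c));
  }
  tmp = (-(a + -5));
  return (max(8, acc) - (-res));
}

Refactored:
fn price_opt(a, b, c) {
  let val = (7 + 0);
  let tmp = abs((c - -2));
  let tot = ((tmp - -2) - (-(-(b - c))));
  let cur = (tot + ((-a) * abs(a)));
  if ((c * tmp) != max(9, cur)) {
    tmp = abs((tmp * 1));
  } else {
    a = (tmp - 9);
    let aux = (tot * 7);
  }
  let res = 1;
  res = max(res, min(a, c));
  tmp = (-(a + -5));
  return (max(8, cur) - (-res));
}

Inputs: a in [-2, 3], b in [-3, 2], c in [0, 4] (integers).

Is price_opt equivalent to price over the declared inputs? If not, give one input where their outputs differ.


On input a=2, b=-3, c=2, price returns 9 while price_opt returns 10.
verdict: not equivalent; witness: a=2, b=-3, c=2


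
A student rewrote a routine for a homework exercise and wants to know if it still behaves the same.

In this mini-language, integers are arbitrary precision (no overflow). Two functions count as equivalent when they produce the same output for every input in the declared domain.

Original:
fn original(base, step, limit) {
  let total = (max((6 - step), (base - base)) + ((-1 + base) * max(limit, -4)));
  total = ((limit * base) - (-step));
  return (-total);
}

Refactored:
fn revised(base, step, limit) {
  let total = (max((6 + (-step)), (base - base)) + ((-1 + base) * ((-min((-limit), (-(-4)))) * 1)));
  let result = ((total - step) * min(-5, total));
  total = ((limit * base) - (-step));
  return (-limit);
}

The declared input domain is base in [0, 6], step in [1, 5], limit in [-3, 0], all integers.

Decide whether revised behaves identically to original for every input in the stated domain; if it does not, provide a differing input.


Take base=0, step=1, limit=-3.
original: total becomes 8; next total becomes 1; next final value -1
revised: total becomes 8; next result becomes -35; next total becomes 1; next final value 3
-1 vs 3 — the two versions disagree here.
verdict: not equivalent; witness: base=0, step=1, limit=-3


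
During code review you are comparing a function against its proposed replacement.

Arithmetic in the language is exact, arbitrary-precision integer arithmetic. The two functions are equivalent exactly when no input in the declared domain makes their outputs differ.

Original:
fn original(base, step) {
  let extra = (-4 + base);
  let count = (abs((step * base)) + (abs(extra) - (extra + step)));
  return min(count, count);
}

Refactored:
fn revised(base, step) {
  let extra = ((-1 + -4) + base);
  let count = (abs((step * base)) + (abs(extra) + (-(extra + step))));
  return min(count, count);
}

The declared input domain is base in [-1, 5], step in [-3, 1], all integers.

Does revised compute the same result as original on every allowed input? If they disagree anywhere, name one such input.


Run the pair on base=-1, step=-3.
original: extra := -5 | count := 16 | result 16
revised: extra := -6 | count := 18 | result 18
16 against 18: the behavior changed.
verdict: not equivalent; witness: base=-1, step=-3


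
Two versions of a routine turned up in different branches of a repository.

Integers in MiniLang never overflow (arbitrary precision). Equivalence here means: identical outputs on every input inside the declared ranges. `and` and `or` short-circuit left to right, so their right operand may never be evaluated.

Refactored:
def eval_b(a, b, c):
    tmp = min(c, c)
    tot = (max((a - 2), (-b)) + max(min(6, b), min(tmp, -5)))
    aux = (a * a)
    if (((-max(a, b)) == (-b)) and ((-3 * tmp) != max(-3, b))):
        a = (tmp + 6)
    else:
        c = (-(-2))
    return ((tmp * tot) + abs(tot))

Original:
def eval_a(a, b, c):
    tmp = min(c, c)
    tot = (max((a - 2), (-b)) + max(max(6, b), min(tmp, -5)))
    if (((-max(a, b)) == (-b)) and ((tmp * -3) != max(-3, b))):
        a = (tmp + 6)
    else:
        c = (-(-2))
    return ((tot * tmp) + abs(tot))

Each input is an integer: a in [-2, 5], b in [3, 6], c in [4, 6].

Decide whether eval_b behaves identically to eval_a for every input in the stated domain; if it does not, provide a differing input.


The rewrite breaks on a=-2, b=3, c=4, where the results are 15 and 0.
eval_a: tmp becomes 4; next tot becomes 3; next (((-max(a, b)) == (-b)) and ((tmp * -3) != max(-3, b))) evaluates to true; next a becomes 10; next final value 15
eval_b: tmp becomes 4; next tot becomes 0; next aux becomes 4; next (((-max(a, b)) == (-b)) and ((-3 * tmp) != max(-3, b))) evaluates to true; next a becomes 10; next final value 0
verdict: not equivalent; witness: a=-2, b=3, c=4


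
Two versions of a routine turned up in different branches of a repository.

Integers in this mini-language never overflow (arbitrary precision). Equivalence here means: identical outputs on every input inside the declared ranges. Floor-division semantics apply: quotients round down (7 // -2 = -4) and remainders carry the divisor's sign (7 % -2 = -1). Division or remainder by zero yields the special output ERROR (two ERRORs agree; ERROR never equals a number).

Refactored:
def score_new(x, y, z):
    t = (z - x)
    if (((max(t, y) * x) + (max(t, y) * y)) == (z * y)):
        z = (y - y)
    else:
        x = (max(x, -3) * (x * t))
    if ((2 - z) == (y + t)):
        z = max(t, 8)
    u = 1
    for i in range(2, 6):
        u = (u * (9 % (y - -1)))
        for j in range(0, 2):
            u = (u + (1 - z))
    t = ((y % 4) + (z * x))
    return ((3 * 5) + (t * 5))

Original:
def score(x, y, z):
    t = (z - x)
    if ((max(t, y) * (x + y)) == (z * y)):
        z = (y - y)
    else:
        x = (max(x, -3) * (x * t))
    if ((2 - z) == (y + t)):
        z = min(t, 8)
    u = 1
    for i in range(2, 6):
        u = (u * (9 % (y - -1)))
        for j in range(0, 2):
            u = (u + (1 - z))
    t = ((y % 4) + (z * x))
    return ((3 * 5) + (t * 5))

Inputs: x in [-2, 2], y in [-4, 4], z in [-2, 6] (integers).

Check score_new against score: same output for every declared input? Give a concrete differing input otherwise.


Not equivalent: x=-2, y=-4, z=2 separates them (335 vs 655).
score: t=4, then ((max(t, y) * (x + y)) == (z * y)) is false, then x=16, then ((2 - z) == (y + t)) is true, then z=4, then u=1, then (i=2), then u=0, then (j=0), then u=-3, then (j=1), then u=-6, then (i=3), then u=0, then (j=0), then u=-3, then (j=1), then u=-6, then (i=4), then u=0, then (j=0), then u=-3, then (j=1), then u=-6, then (i=5), then u=0, then (j=0), then u=-3, then (j=1), then u=-6, then t=64, then returns 335
score_new: t=4, then (((max(t, y) * x) + (max(t, y) * y)) == (z * y)) is false, then x=16, then ((2 - z) == (y + t)) is true, then z=8, then u=1, then (i=2), then u=0, then (j=0), then u=-7, then (j=1), then u=-14, then (i=3), then u=0, then (j=0), then u=-7, then (j=1), then u=-14, then (i=4), then u=0, then (j=0), then u=-7, then (j=1), then u=-14, then (i=5), then u=0, then (j=0), then u=-7, then (j=1), then u=-14, then t=128, then returns 655
verdict: not equivalent; witness: x=-2, y=-4, z=2


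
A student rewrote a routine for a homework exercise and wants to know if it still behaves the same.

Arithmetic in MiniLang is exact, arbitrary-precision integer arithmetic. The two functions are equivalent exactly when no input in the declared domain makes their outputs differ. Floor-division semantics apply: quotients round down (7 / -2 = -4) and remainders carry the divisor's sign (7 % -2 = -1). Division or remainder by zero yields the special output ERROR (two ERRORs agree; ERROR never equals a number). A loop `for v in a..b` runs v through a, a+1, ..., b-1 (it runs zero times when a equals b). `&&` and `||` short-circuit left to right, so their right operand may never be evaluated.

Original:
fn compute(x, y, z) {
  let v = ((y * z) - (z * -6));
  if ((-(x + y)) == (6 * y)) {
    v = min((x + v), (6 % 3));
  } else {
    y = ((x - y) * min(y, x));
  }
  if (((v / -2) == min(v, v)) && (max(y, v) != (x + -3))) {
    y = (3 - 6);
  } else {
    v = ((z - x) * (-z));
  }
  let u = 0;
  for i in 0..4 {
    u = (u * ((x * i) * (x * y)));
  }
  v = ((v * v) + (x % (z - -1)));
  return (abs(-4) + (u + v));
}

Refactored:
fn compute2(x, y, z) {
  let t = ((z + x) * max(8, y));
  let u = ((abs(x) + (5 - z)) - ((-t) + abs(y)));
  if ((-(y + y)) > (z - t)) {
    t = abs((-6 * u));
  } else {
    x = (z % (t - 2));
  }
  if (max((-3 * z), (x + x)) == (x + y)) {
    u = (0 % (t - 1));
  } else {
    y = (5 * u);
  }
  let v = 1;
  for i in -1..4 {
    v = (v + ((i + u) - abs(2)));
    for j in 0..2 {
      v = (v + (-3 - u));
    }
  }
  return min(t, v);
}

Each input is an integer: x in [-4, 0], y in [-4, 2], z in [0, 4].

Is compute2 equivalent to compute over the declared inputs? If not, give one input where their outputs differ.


These are not equivalent — on x=-4, y=-4, z=0 the outputs split (4 vs -32).
compute: v=0, then ((-(x + y)) == (6 * y)) is false, then y=0, then (((v / -2) == min(v, v)) && (max(y, v) != (x + -3))) is true, then y=-3, then u=0, then (i=0), then u=0, then (i=1), then u=0, then (i=2), then u=0, then (i=3), then u=0, then v=0, then returns 4
compute2: t=-32, then u=-27, then ((-(y + y)) > (z - t)) is false, then x=0, then (max((-3 * z), (x + x)) == (x + y)) is false, then y=-135, then v=1, then (i=-1), then v=-29, then (j=0), then v=-5, then (j=1), then v=19, then (i=0), then v=-10, then (j=0), then v=14, then (j=1), then v=38, then (i=1), then v=10, then (j=0), then v=34, then (j=1), then v=58, then (i=2), then v=31, then (j=0), then v=55, then (j=1), then v=79, then (i=3), then v=53, then (j=0), then v=77, then (j=1), then v=101, then returns -32
verdict: not equivalent; witness: x=-4, y=-4, z=0


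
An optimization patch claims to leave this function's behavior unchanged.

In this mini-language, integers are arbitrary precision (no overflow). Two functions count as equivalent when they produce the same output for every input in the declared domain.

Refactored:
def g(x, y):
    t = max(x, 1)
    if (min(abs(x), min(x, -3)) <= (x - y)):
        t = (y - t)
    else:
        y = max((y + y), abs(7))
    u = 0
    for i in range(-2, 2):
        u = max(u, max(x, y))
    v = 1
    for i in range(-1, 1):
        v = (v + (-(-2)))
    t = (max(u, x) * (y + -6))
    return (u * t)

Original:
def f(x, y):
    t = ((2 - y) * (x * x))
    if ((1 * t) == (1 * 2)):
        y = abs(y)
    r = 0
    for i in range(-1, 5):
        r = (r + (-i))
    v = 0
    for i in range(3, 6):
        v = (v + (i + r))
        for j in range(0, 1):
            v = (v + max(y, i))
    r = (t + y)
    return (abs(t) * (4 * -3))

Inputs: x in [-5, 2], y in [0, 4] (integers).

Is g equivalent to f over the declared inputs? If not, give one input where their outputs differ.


Input x=-5, y=0: -600 from f versus 0 from g.
verdict: not equivalent; witness: x=-5, y=0


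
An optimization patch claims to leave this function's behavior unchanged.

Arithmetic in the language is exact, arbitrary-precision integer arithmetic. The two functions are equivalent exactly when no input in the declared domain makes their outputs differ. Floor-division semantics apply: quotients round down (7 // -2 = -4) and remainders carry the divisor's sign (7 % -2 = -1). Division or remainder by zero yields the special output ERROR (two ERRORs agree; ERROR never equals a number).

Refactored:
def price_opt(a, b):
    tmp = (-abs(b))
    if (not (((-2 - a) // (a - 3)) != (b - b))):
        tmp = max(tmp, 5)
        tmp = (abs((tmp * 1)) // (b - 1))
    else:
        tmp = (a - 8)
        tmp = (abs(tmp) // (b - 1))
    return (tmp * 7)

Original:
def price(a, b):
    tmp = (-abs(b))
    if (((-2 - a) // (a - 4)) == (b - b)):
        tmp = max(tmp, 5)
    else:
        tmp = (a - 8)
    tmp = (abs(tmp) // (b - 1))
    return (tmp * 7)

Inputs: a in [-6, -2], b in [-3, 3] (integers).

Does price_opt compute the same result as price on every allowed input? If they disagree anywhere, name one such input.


The suspicious edit (`4` became `3`) never changes the result for any input inside the declared domain; all 35 inputs agree.
verdict: equivalent


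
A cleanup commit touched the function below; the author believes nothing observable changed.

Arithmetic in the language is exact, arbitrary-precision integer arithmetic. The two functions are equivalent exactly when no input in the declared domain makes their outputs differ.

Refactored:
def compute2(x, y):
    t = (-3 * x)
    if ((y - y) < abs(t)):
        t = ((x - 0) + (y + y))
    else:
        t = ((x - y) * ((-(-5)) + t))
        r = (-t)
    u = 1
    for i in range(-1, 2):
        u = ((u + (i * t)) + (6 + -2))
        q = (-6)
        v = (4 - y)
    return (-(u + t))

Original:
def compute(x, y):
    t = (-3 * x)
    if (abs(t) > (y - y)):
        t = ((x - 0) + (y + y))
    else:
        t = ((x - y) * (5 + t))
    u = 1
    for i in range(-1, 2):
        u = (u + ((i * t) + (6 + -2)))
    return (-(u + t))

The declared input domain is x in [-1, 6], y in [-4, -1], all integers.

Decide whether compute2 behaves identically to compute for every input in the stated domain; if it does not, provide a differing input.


Behavior is preserved: although statement counts differ, and constant usage differs, and comparison usage differs, and local variable names differ, and arithmetic usage differs, the outputs never diverge.
Tracing x=-1, y=-1: compute: t becomes 3; next (abs(t) > (y - y)) evaluates to true; next t becomes -3; next u becomes 1; next at i=-1:; next u becomes 8; next at i=0:; next u becomes 12; next at i=1:; next u becomes 13; next final value -10 | compute2: t becomes 3; next ((y - y) < abs(t)) evaluates to true; next t becomes -3; next u becomes 1; next at i=-1:; next u becomes 8; next q becomes -6; next v becomes 5; next at i=0:; next u becomes 12; next q becomes -6; next v becomes 5; next at i=1:; next u becomes 13; next q becomes -6; next v becomes 5; next final value -10 — matching result -10.
Sweeping the whole domain (32 inputs) finds no disagreement.
verdict: equivalent


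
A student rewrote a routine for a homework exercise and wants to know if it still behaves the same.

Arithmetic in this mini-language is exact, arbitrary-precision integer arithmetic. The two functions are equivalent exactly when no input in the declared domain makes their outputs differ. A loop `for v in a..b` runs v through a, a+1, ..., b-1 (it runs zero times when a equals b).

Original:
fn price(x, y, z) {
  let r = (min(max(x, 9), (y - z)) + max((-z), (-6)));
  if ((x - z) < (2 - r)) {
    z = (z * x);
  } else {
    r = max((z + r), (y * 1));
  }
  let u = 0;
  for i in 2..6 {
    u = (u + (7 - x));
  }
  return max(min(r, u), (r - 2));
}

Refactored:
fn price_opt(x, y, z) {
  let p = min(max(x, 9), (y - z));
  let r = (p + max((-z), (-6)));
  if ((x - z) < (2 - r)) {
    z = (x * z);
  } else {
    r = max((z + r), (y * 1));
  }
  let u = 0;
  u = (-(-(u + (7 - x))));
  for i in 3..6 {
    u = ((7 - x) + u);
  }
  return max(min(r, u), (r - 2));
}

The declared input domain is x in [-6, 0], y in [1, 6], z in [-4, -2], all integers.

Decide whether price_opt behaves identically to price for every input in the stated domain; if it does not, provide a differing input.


Comparing the listings, the differences include: local variable names differ; also arithmetic usage differs; also constant usage differs; also statement counts differ; also loop structure differs.
Spot check at x=-1, y=3, z=-4 — price: r becomes 11; next ((x - z) < (2 - r)) evaluates to false; next r becomes 7; next u becomes 0; next at i=2:; next u becomes 8; next at i=3:; next u becomes 16; next at i=4:; next u becomes 24; next at i=5:; next u becomes 32; next final value 7. price_opt: p becomes 7; next r becomes 11; next ((x - z) < (2 - r)) evaluates to false; next r becomes 7; next u becomes 0; next u becomes 8; next at i=3:; next u becomes 16; next at i=4:; next u becomes 24; next at i=5:; next u becomes 32; next final value 7. Both give 7.
An exhaustive pass over the 126 declared inputs shows identical outputs.
verdict: equivalent


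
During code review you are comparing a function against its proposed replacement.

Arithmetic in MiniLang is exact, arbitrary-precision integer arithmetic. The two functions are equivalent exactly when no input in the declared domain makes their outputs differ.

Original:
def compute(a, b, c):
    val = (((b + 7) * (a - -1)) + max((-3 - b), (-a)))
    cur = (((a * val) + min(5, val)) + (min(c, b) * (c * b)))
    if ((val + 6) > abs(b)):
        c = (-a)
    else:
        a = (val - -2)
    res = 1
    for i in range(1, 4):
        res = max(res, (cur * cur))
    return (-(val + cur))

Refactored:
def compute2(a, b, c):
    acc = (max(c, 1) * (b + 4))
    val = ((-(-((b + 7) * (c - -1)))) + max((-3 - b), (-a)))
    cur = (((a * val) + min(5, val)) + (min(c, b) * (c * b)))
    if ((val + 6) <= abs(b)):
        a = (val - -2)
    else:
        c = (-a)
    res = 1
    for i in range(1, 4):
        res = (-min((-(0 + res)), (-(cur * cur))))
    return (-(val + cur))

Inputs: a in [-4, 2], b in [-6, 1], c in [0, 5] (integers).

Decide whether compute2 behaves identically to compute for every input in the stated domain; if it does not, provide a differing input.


Not equivalent: a=-4, b=-6, c=0 separates them (2 vs 10).
compute: val becomes 1; next cur becomes -3; next ((val + 6) > abs(b)) evaluates to true; next c becomes 4; next res becomes 1; next at i=1:; next res becomes 9; next at i=2:; next res becomes 9; next at i=3:; next res becomes 9; next final value 2
compute2: acc becomes -2; next val becomes 5; next cur becomes -15; next ((val + 6) <= abs(b)) evaluates to false; next c becomes 4; next res becomes 1; next at i=1:; next res becomes 225; next at i=2:; next res becomes 225; next at i=3:; next res becomes 225; next final value 10
verdict: not equivalent; witness: a=-4, b=-6, c=0


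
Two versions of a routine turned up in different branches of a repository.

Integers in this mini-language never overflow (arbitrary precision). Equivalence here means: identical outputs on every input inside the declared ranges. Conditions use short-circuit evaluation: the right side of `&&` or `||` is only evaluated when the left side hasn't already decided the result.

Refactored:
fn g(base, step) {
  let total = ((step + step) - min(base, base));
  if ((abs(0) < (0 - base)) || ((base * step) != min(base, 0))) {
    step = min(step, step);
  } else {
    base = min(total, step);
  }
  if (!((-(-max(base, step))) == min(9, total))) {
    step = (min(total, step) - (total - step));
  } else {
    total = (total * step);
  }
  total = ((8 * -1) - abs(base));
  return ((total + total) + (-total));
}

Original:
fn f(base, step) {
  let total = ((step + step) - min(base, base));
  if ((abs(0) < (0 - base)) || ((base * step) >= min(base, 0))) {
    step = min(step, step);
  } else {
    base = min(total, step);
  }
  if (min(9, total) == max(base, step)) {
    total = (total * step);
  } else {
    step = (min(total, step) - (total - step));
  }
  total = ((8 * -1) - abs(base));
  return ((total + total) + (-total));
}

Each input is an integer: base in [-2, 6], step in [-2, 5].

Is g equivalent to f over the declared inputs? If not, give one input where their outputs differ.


Try base=0, step=-2.
f: total := -4 | ((abs(0) < (0 - base)) || ((base * step) >= min(base, 0))): true | step := -2 | (min(9, total) == max(base, step)): false | step := -2 | total := -8 | result -8
g: total := -4 | ((abs(0) < (0 - base)) || ((base * step) != min(base, 0))): false | base := -4 | (!((-(-max(base, step))) == min(9, total))): true | step := -2 | total := -12 | result -12
-8 against -12: the behavior changed.
verdict: not equivalent; witness: base=0, step=-2


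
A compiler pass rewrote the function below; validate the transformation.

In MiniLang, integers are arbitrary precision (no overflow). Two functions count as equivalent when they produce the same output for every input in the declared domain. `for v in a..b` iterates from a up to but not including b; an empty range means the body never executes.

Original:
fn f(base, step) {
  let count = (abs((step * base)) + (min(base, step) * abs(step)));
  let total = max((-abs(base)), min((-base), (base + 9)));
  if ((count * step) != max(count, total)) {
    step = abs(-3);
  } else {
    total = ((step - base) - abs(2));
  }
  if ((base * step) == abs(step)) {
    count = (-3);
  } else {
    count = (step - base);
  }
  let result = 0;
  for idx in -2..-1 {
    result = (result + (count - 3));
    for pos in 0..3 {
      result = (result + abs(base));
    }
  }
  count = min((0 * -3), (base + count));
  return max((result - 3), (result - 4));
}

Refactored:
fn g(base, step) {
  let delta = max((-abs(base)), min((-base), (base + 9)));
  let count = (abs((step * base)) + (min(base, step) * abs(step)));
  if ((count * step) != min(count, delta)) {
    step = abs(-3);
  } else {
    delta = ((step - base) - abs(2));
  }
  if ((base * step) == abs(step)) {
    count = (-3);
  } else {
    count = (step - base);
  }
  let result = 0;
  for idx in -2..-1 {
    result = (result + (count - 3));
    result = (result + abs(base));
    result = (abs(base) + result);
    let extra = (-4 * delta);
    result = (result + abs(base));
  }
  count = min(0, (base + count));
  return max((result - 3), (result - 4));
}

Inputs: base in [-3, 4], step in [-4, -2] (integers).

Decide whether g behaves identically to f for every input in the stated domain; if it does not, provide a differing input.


Run the pair on base=-3, step=-3.
f: count = 0; total = 3; ((count * step) != max(count, total)) -> true; step = 3; ((base * step) == abs(step)) -> false; count = 6; result = 0; [idx=-2]; result = 3; [pos=0]; result = 6; [pos=1]; result = 9; [pos=2]; result = 12; count = 0; return 9
g: delta = 3; count = 0; ((count * step) != min(count, delta)) -> false; delta = -2; ((base * step) == abs(step)) -> false; count = 0; result = 0; [idx=-2]; result = -3; result = 0; result = 3; extra = 8; result = 6; count = -3; return 3
9 against 3: the behavior changed.
verdict: not equivalent; witness: base=-3, step=-3


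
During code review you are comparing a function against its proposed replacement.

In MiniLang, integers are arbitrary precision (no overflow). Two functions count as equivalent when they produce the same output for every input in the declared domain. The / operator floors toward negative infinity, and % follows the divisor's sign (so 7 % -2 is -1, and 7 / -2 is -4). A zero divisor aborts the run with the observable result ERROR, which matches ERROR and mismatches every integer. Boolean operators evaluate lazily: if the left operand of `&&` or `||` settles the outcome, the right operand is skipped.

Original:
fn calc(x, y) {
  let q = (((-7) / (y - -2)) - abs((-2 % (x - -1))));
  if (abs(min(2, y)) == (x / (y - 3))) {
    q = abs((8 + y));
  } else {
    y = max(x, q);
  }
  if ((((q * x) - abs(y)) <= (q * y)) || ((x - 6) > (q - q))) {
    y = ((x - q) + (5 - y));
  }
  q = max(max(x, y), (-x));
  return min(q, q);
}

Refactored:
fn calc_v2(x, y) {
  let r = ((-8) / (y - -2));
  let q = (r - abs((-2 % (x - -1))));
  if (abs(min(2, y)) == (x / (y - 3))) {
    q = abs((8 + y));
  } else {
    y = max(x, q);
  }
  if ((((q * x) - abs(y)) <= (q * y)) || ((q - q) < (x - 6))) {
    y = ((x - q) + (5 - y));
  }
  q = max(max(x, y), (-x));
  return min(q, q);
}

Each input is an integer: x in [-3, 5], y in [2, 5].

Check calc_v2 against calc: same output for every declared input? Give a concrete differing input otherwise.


Not equivalent: x=-3, y=5 separates them (3 vs 6).
calc: q becomes -1; next (abs(min(2, y)) == (x / (y - 3))) evaluates to false; next y becomes -1; next ((((q * x) - abs(y)) <= (q * y)) || ((x - 6) > (q - q))) evaluates to false; next q becomes 3; next final value 3
calc_v2: r becomes -2; next q becomes -2; next (abs(min(2, y)) == (x / (y - 3))) evaluates to false; next y becomes -2; next ((((q * x) - abs(y)) <= (q * y)) || ((q - q) < (x - 6))) evaluates to true; next y becomes 6; next q becomes 6; next final value 6
verdict: not equivalent; witness: x=-3, y=5


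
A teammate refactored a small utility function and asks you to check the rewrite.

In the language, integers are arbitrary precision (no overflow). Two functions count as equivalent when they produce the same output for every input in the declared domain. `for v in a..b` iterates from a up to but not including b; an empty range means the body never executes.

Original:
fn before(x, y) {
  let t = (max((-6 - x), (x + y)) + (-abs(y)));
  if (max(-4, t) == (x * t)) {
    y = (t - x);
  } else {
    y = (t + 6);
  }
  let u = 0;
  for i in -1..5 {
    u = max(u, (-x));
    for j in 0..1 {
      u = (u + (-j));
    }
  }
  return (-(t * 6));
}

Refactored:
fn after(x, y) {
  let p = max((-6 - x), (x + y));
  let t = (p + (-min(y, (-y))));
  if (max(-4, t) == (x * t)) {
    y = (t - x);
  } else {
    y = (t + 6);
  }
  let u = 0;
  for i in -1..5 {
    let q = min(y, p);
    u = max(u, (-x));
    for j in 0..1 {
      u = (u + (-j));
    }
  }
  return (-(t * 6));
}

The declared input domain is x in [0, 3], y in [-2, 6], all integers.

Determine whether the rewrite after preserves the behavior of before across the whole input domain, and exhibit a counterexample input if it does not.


Evaluate both at x=0, y=-2.
before: t=-4, then (max(-4, t) == (x * t)) is false, then y=2, then u=0, then (i=-1), then u=0, then (j=0), then u=0, then (i=0), then u=0, then (j=0), then u=0, then (i=1), then u=0, then (j=0), then u=0, then (i=2), then u=0, then (j=0), then u=0, then (i=3), then u=0, then (j=0), then u=0, then (i=4), then u=0, then (j=0), then u=0, then returns 24
after: p=-2, then t=0, then (max(-4, t) == (x * t)) is true, then y=0, then u=0, then (i=-1), then q=-2, then u=0, then (j=0), then u=0, then (i=0), then q=-2, then u=0, then (j=0), then u=0, then (i=1), then q=-2, then u=0, then (j=0), then u=0, then (i=2), then q=-2, then u=0, then (j=0), then u=0, then (i=3), then q=-2, then u=0, then (j=0), then u=0, then (i=4), then q=-2, then u=0, then (j=0), then u=0, then returns 0
24 vs 0 — the two versions disagree here.
verdict: not equivalent; witness: x=0, y=-2
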